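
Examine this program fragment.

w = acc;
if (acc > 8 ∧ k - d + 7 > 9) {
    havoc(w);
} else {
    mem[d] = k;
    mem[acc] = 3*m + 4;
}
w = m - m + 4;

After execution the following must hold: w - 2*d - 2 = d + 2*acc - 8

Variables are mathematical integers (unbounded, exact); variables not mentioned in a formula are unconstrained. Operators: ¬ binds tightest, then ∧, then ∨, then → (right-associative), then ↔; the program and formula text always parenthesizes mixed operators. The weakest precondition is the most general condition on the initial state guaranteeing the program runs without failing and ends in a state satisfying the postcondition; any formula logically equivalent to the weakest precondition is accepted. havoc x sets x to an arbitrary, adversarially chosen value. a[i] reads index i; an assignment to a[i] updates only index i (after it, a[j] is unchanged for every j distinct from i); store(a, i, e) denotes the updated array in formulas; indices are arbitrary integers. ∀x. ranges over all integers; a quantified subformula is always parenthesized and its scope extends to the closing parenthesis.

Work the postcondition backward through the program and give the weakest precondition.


Working backward. After the program, the postcondition w - 2*d - 2 = d + 2*acc - 8 must hold; in canonical form it is w = 2*acc + 3*d - 6.
Before w := m - m + 4: 2*acc + 3*d = 10
Then branch requires 2*acc + 3*d = 10; else branch requires 2*acc + 3*d = 10.
Before the if: ((acc > 8 ∧ k > d + 2) → 2*acc + 3*d = 10) ∧ ((¬(acc > 8 ∧ k > d + 2)) → 2*acc + 3*d = 10)
Before w := acc: ((acc > 8 ∧ k > d + 2) → 2*acc + 3*d = 10) ∧ ((¬(acc > 8 ∧ k > d + 2)) → 2*acc + 3*d = 10)
Answer: WP = ((acc > 8 ∧ k > d + 2) → 2*acc + 3*d = 10) ∧ ((¬(acc > 8 ∧ k > d + 2)) → 2*acc + 3*d = 10)


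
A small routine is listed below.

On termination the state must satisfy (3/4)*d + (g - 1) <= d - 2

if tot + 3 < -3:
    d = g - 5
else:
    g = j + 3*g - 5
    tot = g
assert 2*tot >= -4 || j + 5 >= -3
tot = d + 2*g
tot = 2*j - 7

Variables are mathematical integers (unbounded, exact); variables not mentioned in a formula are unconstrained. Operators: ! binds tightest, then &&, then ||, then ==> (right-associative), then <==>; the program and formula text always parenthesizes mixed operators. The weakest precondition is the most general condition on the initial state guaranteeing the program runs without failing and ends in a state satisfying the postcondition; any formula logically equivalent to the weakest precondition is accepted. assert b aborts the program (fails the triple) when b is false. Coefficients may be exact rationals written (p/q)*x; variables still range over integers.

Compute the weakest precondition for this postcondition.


Working backward. After the program, the postcondition (3/4)*d + (g - 1) <= d - 2 must hold; in canonical form it is g <= (1/4)*d - 1.
Before tot := 2*j - 7: g <= (1/4)*d - 1
Before tot := d + 2*g: g <= (1/4)*d - 1
Before assert 2*tot >= -4 || j + 5 >= -3: (2*tot >= -4 || j >= -8) && g <= (1/4)*d - 1
Then branch requires (2*tot >= -4 || j >= -8) && (3/4)*g <= -9/4; else branch requires (6*g + 2*j >= 6 || j >= -8) && 3*g + j <= (1/4)*d + 4.
Before the if: (tot < -6 ==> ((2*tot >= -4 || j >= -8) && (3/4)*g <= -9/4)) && ((!(tot < -6)) ==> ((6*g + 2*j >= 6 || j >= -8) && 3*g + j <= (1/4)*d + 4))
Answer: WP = (tot < -6 ==> ((2*tot >= -4 || j >= -8) && (3/4)*g <= -9/4)) && ((!(tot < -6)) ==> ((6*g + 2*j >= 6 || j >= -8) && 3*g + j <= (1/4)*d + 4))


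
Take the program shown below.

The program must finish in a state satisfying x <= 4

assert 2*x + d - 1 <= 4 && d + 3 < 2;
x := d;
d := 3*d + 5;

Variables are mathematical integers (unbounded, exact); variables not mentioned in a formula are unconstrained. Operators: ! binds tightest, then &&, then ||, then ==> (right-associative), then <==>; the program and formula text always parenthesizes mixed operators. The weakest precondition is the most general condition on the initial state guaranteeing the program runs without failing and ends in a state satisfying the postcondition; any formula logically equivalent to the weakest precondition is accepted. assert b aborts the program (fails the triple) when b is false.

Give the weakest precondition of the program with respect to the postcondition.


Working backward. After the program, x <= 4 must hold.
Before d := 3*d + 5: x <= 4
Before x := d: d <= 4
Before assert 2*x + d - 1 <= 4 && d + 3 < 2: d + 2*x <= 5 && d < -1 && d <= 4
Answer: WP = d + 2*x <= 5 && d < -1 && d <= 4


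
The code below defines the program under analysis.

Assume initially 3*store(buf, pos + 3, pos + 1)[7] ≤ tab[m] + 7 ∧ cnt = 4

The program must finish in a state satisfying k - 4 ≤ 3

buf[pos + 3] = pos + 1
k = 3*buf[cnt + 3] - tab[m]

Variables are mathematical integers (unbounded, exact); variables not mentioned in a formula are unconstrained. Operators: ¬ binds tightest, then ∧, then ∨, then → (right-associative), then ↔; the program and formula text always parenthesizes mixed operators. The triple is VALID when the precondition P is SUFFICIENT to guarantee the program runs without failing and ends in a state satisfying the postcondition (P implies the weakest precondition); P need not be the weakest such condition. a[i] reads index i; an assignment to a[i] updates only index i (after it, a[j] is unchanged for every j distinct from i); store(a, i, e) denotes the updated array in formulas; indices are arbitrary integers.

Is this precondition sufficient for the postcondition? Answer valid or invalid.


Working backward. After the program, the postcondition k - 4 ≤ 3 must hold; in canonical form it is k ≤ 7.
Before k := 3*buf[cnt + 3] - tab[m]: 3*buf[cnt + 3] ≤ tab[m] + 7
Before buf[pos + 3] := pos + 1: 3*store(buf, pos + 3, pos + 1)[cnt + 3] ≤ tab[m] + 7
The weakest precondition is 3*store(buf, pos + 3, pos + 1)[cnt + 3] ≤ tab[m] + 7.
Check whether 3*store(buf, pos + 3, pos + 1)[7] ≤ tab[m] + 7 ∧ cnt = 4 implies it.
Every state satisfying the precondition satisfies the weakest precondition: the implication holds.
Answer: valid


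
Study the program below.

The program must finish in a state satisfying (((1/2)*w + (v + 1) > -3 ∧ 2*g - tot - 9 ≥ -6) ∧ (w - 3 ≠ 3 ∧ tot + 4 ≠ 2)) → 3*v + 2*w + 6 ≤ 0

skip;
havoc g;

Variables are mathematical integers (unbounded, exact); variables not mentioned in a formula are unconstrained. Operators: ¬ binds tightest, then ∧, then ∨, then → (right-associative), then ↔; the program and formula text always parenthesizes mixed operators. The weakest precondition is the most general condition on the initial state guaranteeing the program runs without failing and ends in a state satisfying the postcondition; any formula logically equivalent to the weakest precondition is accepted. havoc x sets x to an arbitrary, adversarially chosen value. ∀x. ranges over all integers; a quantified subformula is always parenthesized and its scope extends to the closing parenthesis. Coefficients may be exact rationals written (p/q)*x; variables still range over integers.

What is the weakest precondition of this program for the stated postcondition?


Working backward. After the program, the postcondition (((1/2)*w + (v + 1) > -3 ∧ 2*g - tot - 9 ≥ -6) ∧ (w - 3 ≠ 3 ∧ tot + 4 ≠ 2)) → 3*v + 2*w + 6 ≤ 0 must hold; in canonical form it is (v + (1/2)*w > -4 ∧ 2*g ≥ tot + 3 ∧ w ≠ 6 ∧ tot ≠ -2) → 3*v + 2*w ≤ -6.
Before havoc g: ∀g_1. ((v + (1/2)*w > -4 ∧ 2*g_1 ≥ tot + 3 ∧ w ≠ 6 ∧ tot ≠ -2) → 3*v + 2*w ≤ -6)
Before skip: ∀g_1. ((v + (1/2)*w > -4 ∧ 2*g_1 ≥ tot + 3 ∧ w ≠ 6 ∧ tot ≠ -2) → 3*v + 2*w ≤ -6)
Answer: WP = ∀g_1. ((v + (1/2)*w > -4 ∧ 2*g_1 ≥ tot + 3 ∧ w ≠ 6 ∧ tot ≠ -2) → 3*v + 2*w ≤ -6)


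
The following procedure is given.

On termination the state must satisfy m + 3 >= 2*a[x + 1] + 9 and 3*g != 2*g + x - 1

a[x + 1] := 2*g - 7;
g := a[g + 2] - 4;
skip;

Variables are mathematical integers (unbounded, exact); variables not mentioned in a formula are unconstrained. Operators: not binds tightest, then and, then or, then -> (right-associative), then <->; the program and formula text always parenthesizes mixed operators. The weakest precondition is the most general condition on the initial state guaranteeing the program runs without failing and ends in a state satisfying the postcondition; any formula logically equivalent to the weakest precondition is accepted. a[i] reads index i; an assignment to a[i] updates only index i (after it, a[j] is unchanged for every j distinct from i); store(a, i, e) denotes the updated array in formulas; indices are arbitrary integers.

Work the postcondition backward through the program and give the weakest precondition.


Working backward. After the program, the postcondition m + 3 >= 2*a[x + 1] + 9 and 3*g != 2*g + x - 1 must hold; in canonical form it is m >= 2*a[x + 1] + 6 and g != x - 1.
Before skip: m >= 2*a[x + 1] + 6 and g != x - 1
Before g := a[g + 2] - 4: m >= 2*a[x + 1] + 6 and a[g + 2] != x + 3
Before a[x + 1] := 2*g - 7: m >= 2*store(a, x + 1, 2*g - 7)[x + 1] + 6 and store(a, x + 1, 2*g - 7)[g + 2] != x + 3
Answer: WP = m >= 2*store(a, x + 1, 2*g - 7)[x + 1] + 6 and store(a, x + 1, 2*g - 7)[g + 2] != x + 3


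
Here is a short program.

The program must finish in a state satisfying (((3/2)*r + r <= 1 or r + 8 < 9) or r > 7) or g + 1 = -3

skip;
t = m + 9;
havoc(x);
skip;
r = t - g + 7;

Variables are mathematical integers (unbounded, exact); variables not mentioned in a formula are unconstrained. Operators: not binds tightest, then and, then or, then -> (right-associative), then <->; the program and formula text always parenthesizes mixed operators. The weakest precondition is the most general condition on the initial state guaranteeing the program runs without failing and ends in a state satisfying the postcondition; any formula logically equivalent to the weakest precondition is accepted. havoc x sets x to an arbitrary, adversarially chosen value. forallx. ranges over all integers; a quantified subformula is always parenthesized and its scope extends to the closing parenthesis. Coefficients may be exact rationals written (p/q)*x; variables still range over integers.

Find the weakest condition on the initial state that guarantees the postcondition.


Working backward. After the program, the postcondition (((3/2)*r + r <= 1 or r + 8 < 9) or r > 7) or g + 1 = -3 must hold; in canonical form it is (5/2)*r <= 1 or r < 1 or r > 7 or g = -4.
Before r := t - g + 7: (5/2)*t <= (5/2)*g - 33/2 or t < g - 6 or t > g or g = -4
Before skip: (5/2)*t <= (5/2)*g - 33/2 or t < g - 6 or t > g or g = -4
Before havoc x: (5/2)*t <= (5/2)*g - 33/2 or t < g - 6 or t > g or g = -4
Before t := m + 9: (5/2)*m <= (5/2)*g - 39 or m < g - 15 or m > g - 9 or g = -4
Before skip: (5/2)*m <= (5/2)*g - 39 or m < g - 15 or m > g - 9 or g = -4
Answer: WP = (5/2)*m <= (5/2)*g - 39 or m < g - 15 or m > g - 9 or g = -4


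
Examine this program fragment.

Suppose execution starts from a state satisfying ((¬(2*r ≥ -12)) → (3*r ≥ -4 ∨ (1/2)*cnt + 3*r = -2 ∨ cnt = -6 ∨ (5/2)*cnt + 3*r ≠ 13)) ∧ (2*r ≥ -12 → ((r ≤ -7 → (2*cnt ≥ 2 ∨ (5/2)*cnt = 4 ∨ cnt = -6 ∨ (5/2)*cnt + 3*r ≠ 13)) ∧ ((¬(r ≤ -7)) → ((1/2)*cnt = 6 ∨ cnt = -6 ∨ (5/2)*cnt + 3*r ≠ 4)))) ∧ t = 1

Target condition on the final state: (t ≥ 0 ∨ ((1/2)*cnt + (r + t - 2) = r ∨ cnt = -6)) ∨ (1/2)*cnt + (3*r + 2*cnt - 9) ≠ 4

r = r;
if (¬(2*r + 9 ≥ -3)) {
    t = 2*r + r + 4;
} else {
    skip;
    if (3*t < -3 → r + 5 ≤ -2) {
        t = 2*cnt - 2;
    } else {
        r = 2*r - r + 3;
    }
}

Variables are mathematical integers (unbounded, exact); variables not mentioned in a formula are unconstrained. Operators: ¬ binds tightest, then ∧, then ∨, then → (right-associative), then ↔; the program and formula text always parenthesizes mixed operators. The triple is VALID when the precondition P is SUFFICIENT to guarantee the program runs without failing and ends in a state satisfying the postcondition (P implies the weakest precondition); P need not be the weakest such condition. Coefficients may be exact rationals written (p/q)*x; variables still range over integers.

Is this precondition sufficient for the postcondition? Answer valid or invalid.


Working backward. After the program, the postcondition (t ≥ 0 ∨ ((1/2)*cnt + (r + t - 2) = r ∨ cnt = -6)) ∨ (1/2)*cnt + (3*r + 2*cnt - 9) ≠ 4 must hold; in canonical form it is t ≥ 0 ∨ (1/2)*cnt + t = 2 ∨ cnt = -6 ∨ (5/2)*cnt + 3*r ≠ 13.
Then branch requires 3*r ≥ -4 ∨ (1/2)*cnt + 3*r = -2 ∨ cnt = -6 ∨ (5/2)*cnt + 3*r ≠ 13; else branch requires ((3*t < -3 → r ≤ -7) → (2*cnt ≥ 2 ∨ (5/2)*cnt = 4 ∨ cnt = -6 ∨ (5/2)*cnt + 3*r ≠ 13)) ∧ ((¬(3*t < -3 → r ≤ -7)) → (t ≥ 0 ∨ (1/2)*cnt + t = 2 ∨ cnt = -6 ∨ (5/2)*cnt + 3*r ≠ 4)).
Before the if: ((¬(2*r ≥ -12)) → (3*r ≥ -4 ∨ (1/2)*cnt + 3*r = -2 ∨ cnt = -6 ∨ (5/2)*cnt + 3*r ≠ 13)) ∧ (2*r ≥ -12 → (((3*t < -3 → r ≤ -7) → (2*cnt ≥ 2 ∨ (5/2)*cnt = 4 ∨ cnt = -6 ∨ (5/2)*cnt + 3*r ≠ 13)) ∧ ((¬(3*t < -3 → r ≤ -7)) → (t ≥ 0 ∨ (1/2)*cnt + t = 2 ∨ cnt = -6 ∨ (5/2)*cnt + 3*r ≠ 4))))
Before r := r: ((¬(2*r ≥ -12)) → (3*r ≥ -4 ∨ (1/2)*cnt + 3*r = -2 ∨ cnt = -6 ∨ (5/2)*cnt + 3*r ≠ 13)) ∧ (2*r ≥ -12 → (((3*t < -3 → r ≤ -7) → (2*cnt ≥ 2 ∨ (5/2)*cnt = 4 ∨ cnt = -6 ∨ (5/2)*cnt + 3*r ≠ 13)) ∧ ((¬(3*t < -3 → r ≤ -7)) → (t ≥ 0 ∨ (1/2)*cnt + t = 2 ∨ cnt = -6 ∨ (5/2)*cnt + 3*r ≠ 4))))
The weakest precondition is ((¬(2*r ≥ -12)) → (3*r ≥ -4 ∨ (1/2)*cnt + 3*r = -2 ∨ cnt = -6 ∨ (5/2)*cnt + 3*r ≠ 13)) ∧ (2*r ≥ -12 → (((3*t < -3 → r ≤ -7) → (2*cnt ≥ 2 ∨ (5/2)*cnt = 4 ∨ cnt = -6 ∨ (5/2)*cnt + 3*r ≠ 13)) ∧ ((¬(3*t < -3 → r ≤ -7)) → (t ≥ 0 ∨ (1/2)*cnt + t = 2 ∨ cnt = -6 ∨ (5/2)*cnt + 3*r ≠ 4)))).
Check whether ((¬(2*r ≥ -12)) → (3*r ≥ -4 ∨ (1/2)*cnt + 3*r = -2 ∨ cnt = -6 ∨ (5/2)*cnt + 3*r ≠ 13)) ∧ (2*r ≥ -12 → ((r ≤ -7 → (2*cnt ≥ 2 ∨ (5/2)*cnt = 4 ∨ cnt = -6 ∨ (5/2)*cnt + 3*r ≠ 13)) ∧ ((¬(r ≤ -7)) → ((1/2)*cnt = 6 ∨ cnt = -6 ∨ (5/2)*cnt + 3*r ≠ 4)))) ∧ t = 1 implies it.
Countermodel: at the initial state cnt = -8, r = 11, t = 1, the precondition holds but the weakest precondition fails.
Answer: invalid


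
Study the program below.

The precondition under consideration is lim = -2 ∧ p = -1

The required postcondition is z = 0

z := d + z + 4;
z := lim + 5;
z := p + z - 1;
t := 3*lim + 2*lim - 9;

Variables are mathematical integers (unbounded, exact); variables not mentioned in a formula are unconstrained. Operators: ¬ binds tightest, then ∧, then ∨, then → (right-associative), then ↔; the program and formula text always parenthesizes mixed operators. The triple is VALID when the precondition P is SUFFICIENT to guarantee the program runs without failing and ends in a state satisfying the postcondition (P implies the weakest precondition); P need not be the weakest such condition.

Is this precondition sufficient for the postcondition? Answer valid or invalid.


Working backward. After the program, z = 0 must hold.
Before t := 3*lim + 2*lim - 9: z = 0
Before z := p + z - 1: p + z = 1
Before z := lim + 5: lim + p = -4
Before z := d + z + 4: lim + p = -4
The weakest precondition is lim + p = -4.
Check whether lim = -2 ∧ p = -1 implies it.
Countermodel: at the initial state lim = -2, p = -1, the precondition holds but the weakest precondition fails.
Answer: invalid


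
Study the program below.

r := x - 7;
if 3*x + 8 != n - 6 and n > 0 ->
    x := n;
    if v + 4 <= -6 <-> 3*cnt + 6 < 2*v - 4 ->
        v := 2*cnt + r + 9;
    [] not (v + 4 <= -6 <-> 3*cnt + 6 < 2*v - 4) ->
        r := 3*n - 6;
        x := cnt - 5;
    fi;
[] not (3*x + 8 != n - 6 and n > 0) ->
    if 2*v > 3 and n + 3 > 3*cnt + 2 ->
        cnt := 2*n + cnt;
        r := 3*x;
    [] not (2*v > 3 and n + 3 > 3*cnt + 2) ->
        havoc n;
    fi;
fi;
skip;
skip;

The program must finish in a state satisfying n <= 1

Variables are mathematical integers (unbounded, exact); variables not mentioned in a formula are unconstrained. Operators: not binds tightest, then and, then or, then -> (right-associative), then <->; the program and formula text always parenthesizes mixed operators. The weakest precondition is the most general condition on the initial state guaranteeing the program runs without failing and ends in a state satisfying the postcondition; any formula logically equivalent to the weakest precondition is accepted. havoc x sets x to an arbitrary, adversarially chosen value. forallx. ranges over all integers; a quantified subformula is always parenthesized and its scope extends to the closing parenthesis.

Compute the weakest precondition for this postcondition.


Working backward. After the program, n <= 1 must hold.
Before skip: n <= 1
Before skip: n <= 1
Then branch requires ((v <= -10 <-> 3*cnt < 2*v - 10) -> n <= 1) and ((not (v <= -10 <-> 3*cnt < 2*v - 10)) -> n <= 1); else branch requires ((2*v > 3 and n > 3*cnt - 1) -> n <= 1) and ((not (2*v > 3 and n > 3*cnt - 1)) -> (forall n_1. n_1 <= 1)).
Before the if: ((3*x != n - 14 and n > 0) -> (((v <= -10 <-> 3*cnt < 2*v - 10) -> n <= 1) and ((not (v <= -10 <-> 3*cnt < 2*v - 10)) -> n <= 1))) and ((not (3*x != n - 14 and n > 0)) -> (((2*v > 3 and n > 3*cnt - 1) -> n <= 1) and ((not (2*v > 3 and n > 3*cnt - 1)) -> (forall n_1. n_1 <= 1))))
Before r := x - 7: ((3*x != n - 14 and n > 0) -> (((v <= -10 <-> 3*cnt < 2*v - 10) -> n <= 1) and ((not (v <= -10 <-> 3*cnt < 2*v - 10)) -> n <= 1))) and ((not (3*x != n - 14 and n > 0)) -> (((2*v > 3 and n > 3*cnt - 1) -> n <= 1) and ((not (2*v > 3 and n > 3*cnt - 1)) -> (forall n_1. n_1 <= 1))))
Answer: WP = ((3*x != n - 14 and n > 0) -> (((v <= -10 <-> 3*cnt < 2*v - 10) -> n <= 1) and ((not (v <= -10 <-> 3*cnt < 2*v - 10)) -> n <= 1))) and ((not (3*x != n - 14 and n > 0)) -> (((2*v > 3 and n > 3*cnt - 1) -> n <= 1) and ((not (2*v > 3 and n > 3*cnt - 1)) -> (forall n_1. n_1 <= 1))))


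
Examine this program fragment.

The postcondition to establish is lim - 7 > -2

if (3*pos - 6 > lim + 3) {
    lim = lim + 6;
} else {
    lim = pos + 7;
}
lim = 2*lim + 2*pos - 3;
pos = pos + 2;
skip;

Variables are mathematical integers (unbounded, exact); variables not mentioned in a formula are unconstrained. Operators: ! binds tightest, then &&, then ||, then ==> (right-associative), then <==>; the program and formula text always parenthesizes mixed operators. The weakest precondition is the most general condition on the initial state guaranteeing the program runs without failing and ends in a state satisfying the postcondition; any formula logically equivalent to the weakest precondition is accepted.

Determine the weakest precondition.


Working backward. After the program, the postcondition lim - 7 > -2 must hold; in canonical form it is lim > 5.
Before skip: lim > 5
Before pos := pos + 2: lim > 5
Before lim := 2*lim + 2*pos - 3: 2*lim + 2*pos > 8
Then branch requires 2*lim + 2*pos > -4; else branch requires 4*pos > -6.
Before the if: (3*pos > lim + 9 ==> 2*lim + 2*pos > -4) && ((!(3*pos > lim + 9)) ==> 4*pos > -6)
Answer: WP = (3*pos > lim + 9 ==> 2*lim + 2*pos > -4) && ((!(3*pos > lim + 9)) ==> 4*pos > -6)


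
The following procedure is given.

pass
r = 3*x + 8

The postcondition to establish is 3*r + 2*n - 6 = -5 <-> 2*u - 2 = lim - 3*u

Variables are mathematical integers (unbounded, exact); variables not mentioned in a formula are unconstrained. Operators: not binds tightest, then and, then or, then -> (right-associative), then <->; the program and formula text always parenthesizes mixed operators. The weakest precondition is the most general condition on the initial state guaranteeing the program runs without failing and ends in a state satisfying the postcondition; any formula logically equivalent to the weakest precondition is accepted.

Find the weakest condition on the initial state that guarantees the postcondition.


Working backward. After the program, the postcondition 3*r + 2*n - 6 = -5 <-> 2*u - 2 = lim - 3*u must hold; in canonical form it is 2*n + 3*r = 1 <-> 5*u = lim + 2.
Before r := 3*x + 8: 2*n + 9*x = -23 <-> 5*u = lim + 2
Before skip: 2*n + 9*x = -23 <-> 5*u = lim + 2
Answer: WP = 2*n + 9*x = -23 <-> 5*u = lim + 2


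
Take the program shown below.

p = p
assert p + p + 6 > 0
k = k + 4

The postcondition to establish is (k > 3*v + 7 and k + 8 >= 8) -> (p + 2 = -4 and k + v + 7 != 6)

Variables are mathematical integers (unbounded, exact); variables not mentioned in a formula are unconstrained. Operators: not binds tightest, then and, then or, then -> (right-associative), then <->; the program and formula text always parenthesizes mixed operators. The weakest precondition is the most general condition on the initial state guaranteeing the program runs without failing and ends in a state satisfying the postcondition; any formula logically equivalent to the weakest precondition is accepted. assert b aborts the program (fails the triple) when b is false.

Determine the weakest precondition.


Working backward. After the program, the postcondition (k > 3*v + 7 and k + 8 >= 8) -> (p + 2 = -4 and k + v + 7 != 6) must hold; in canonical form it is (k > 3*v + 7 and k >= 0) -> (p = -6 and k + v != -1).
Before k := k + 4: (k > 3*v + 3 and k >= -4) -> (p = -6 and k + v != -5)
Before assert p + p + 6 > 0: 2*p > -6 and ((k > 3*v + 3 and k >= -4) -> (p = -6 and k + v != -5))
Before p := p: 2*p > -6 and ((k > 3*v + 3 and k >= -4) -> (p = -6 and k + v != -5))
Answer: WP = 2*p > -6 and ((k > 3*v + 3 and k >= -4) -> (p = -6 and k + v != -5))


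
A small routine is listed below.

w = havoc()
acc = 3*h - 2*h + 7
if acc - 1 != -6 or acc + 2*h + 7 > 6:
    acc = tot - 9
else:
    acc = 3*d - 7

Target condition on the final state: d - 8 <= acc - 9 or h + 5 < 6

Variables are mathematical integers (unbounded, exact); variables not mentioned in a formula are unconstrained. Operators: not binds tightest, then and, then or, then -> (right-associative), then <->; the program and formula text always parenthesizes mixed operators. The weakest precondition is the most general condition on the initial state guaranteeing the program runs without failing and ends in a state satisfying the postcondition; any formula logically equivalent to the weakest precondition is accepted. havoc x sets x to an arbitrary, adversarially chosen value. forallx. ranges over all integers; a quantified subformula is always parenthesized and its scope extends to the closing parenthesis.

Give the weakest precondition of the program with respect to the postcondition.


Working backward. After the program, the postcondition d - 8 <= acc - 9 or h + 5 < 6 must hold; in canonical form it is d <= acc - 1 or h < 1.
Then branch requires d <= tot - 10 or h < 1; else branch requires 2*d >= 8 or h < 1.
Before the if: ((acc != -5 or acc + 2*h > -1) -> (d <= tot - 10 or h < 1)) and ((not (acc != -5 or acc + 2*h > -1)) -> (2*d >= 8 or h < 1))
Before acc := 3*h - 2*h + 7: ((h != -12 or 3*h > -8) -> (d <= tot - 10 or h < 1)) and ((not (h != -12 or 3*h > -8)) -> (2*d >= 8 or h < 1))
Before havoc w: ((h != -12 or 3*h > -8) -> (d <= tot - 10 or h < 1)) and ((not (h != -12 or 3*h > -8)) -> (2*d >= 8 or h < 1))
Answer: WP = ((h != -12 or 3*h > -8) -> (d <= tot - 10 or h < 1)) and ((not (h != -12 or 3*h > -8)) -> (2*d >= 8 or h < 1))


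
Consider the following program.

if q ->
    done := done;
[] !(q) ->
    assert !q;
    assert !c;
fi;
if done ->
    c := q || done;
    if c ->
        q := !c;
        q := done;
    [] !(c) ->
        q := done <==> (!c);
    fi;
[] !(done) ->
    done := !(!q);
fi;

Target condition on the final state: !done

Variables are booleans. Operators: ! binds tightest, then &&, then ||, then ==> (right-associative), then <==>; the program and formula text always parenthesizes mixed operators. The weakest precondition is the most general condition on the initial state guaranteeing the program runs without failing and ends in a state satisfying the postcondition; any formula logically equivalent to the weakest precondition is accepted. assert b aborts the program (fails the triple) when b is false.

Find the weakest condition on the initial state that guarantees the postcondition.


Working backward. After the program, !done must hold.
Then branch requires ((q || done) ==> (!done)) && ((!(q || done)) ==> (!done)); else branch requires !q.
Before the if: (done ==> (((q || done) ==> (!done)) && ((!(q || done)) ==> (!done)))) && ((!done) ==> (!q))
Then branch requires (done ==> (((q || done) ==> (!done)) && ((!(q || done)) ==> (!done)))) && ((!done) ==> (!q)); else branch requires (!q) && (!c) && (done ==> (((q || done) ==> (!done)) && ((!(q || done)) ==> (!done)))) && ((!done) ==> (!q)).
Before the if: (q ==> ((done ==> (((q || done) ==> (!done)) && ((!(q || done)) ==> (!done)))) && ((!done) ==> (!q)))) && ((!q) ==> ((!q) && (!c) && (done ==> (((q || done) ==> (!done)) && ((!(q || done)) ==> (!done)))) && ((!done) ==> (!q))))
Answer: WP = (q ==> ((done ==> (((q || done) ==> (!done)) && ((!(q || done)) ==> (!done)))) && ((!done) ==> (!q)))) && ((!q) ==> ((!q) && (!c) && (done ==> (((q || done) ==> (!done)) && ((!(q || done)) ==> (!done)))) && ((!done) ==> (!q))))


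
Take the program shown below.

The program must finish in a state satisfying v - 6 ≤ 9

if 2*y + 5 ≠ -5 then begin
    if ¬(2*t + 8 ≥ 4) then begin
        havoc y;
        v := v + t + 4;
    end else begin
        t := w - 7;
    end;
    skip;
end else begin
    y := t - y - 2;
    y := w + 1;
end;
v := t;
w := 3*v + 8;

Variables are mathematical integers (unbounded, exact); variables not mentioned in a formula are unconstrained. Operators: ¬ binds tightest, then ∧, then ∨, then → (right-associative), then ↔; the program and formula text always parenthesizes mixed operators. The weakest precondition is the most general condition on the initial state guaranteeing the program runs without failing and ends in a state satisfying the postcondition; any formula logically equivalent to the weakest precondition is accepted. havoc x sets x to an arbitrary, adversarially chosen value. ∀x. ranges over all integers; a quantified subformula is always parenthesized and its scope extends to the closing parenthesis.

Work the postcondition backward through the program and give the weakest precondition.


Working backward. After the program, the postcondition v - 6 ≤ 9 must hold; in canonical form it is v ≤ 15.
Before w := 3*v + 8: v ≤ 15
Before v := t: t ≤ 15
Then branch requires ((¬(2*t ≥ -4)) → t ≤ 15) ∧ (2*t ≥ -4 → w ≤ 22); else branch requires t ≤ 15.
Before the if: (2*y ≠ -10 → (((¬(2*t ≥ -4)) → t ≤ 15) ∧ (2*t ≥ -4 → w ≤ 22))) ∧ ((¬(2*y ≠ -10)) → t ≤ 15)
Answer: WP = (2*y ≠ -10 → (((¬(2*t ≥ -4)) → t ≤ 15) ∧ (2*t ≥ -4 → w ≤ 22))) ∧ ((¬(2*y ≠ -10)) → t ≤ 15)


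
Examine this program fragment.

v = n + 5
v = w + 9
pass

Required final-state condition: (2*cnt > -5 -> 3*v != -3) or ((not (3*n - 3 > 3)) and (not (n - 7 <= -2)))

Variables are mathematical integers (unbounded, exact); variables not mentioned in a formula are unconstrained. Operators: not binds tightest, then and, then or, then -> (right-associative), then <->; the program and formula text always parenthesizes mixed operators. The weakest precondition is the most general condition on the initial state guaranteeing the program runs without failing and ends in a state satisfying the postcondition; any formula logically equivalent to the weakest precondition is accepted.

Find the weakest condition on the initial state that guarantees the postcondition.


Working backward. After the program, the postcondition (2*cnt > -5 -> 3*v != -3) or ((not (3*n - 3 > 3)) and (not (n - 7 <= -2))) must hold; in canonical form it is (2*cnt > -5 -> 3*v != -3) or ((not (3*n > 6)) and (not (n <= 5))).
Before skip: (2*cnt > -5 -> 3*v != -3) or ((not (3*n > 6)) and (not (n <= 5)))
Before v := w + 9: (2*cnt > -5 -> 3*w != -30) or ((not (3*n > 6)) and (not (n <= 5)))
Before v := n + 5: (2*cnt > -5 -> 3*w != -30) or ((not (3*n > 6)) and (not (n <= 5)))
Answer: WP = (2*cnt > -5 -> 3*w != -30) or ((not (3*n > 6)) and (not (n <= 5)))


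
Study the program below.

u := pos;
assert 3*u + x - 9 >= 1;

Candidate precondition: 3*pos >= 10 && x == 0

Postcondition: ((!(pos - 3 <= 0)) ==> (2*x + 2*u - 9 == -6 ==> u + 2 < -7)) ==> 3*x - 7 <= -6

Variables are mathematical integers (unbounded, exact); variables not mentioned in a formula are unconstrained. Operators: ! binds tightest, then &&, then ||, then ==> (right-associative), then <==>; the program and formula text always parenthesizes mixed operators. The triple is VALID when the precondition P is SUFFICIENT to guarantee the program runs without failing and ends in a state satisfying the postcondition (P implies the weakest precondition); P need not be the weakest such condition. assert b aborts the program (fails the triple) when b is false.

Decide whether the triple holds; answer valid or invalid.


Working backward. After the program, the postcondition ((!(pos - 3 <= 0)) ==> (2*x + 2*u - 9 == -6 ==> u + 2 < -7)) ==> 3*x - 7 <= -6 must hold; in canonical form it is ((!(pos <= 3)) ==> (2*u + 2*x == 3 ==> u < -9)) ==> 3*x <= 1.
Before assert 3*u + x - 9 >= 1: 3*u + x >= 10 && (((!(pos <= 3)) ==> (2*u + 2*x == 3 ==> u < -9)) ==> 3*x <= 1)
Before u := pos: 3*pos + x >= 10 && (((!(pos <= 3)) ==> (2*pos + 2*x == 3 ==> pos < -9)) ==> 3*x <= 1)
The weakest precondition is 3*pos + x >= 10 && (((!(pos <= 3)) ==> (2*pos + 2*x == 3 ==> pos < -9)) ==> 3*x <= 1).
Check whether 3*pos >= 10 && x == 0 implies it.
Every state satisfying the precondition satisfies the weakest precondition: the implication holds.
Answer: valid


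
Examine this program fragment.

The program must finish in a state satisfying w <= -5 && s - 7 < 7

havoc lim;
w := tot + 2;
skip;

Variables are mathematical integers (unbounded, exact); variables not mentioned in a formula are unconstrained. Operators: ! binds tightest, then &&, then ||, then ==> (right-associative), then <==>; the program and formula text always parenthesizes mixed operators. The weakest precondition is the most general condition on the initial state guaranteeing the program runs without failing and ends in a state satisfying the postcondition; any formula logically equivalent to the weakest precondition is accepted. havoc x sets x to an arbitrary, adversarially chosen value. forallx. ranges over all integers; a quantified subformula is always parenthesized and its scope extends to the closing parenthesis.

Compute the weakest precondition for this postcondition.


Working backward. After the program, the postcondition w <= -5 && s - 7 < 7 must hold; in canonical form it is w <= -5 && s < 14.
Before skip: w <= -5 && s < 14
Before w := tot + 2: tot <= -7 && s < 14
Before havoc lim: tot <= -7 && s < 14
Answer: WP = tot <= -7 && s < 14


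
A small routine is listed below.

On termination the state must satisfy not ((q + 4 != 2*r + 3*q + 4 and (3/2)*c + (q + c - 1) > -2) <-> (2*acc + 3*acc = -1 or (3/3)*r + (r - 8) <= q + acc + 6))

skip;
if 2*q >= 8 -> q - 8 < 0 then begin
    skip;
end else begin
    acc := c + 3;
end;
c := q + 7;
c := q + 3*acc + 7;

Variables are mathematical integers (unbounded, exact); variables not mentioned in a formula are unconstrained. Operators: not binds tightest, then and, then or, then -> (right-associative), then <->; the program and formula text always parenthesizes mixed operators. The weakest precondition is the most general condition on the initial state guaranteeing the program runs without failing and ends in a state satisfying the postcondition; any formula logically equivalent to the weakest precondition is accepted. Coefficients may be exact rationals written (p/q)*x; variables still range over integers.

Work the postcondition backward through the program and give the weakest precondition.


Working backward. After the program, the postcondition not ((q + 4 != 2*r + 3*q + 4 and (3/2)*c + (q + c - 1) > -2) <-> (2*acc + 3*acc = -1 or (3/3)*r + (r - 8) <= q + acc + 6)) must hold; in canonical form it is not ((2*q + 2*r != 0 and (5/2)*c + q > -1) <-> (5*acc = -1 or 2*r <= acc + q + 14)).
Before c := q + 3*acc + 7: not ((2*q + 2*r != 0 and (15/2)*acc + (7/2)*q > -37/2) <-> (5*acc = -1 or 2*r <= acc + q + 14))
Before c := q + 7: not ((2*q + 2*r != 0 and (15/2)*acc + (7/2)*q > -37/2) <-> (5*acc = -1 or 2*r <= acc + q + 14))
Then branch requires not ((2*q + 2*r != 0 and (15/2)*acc + (7/2)*q > -37/2) <-> (5*acc = -1 or 2*r <= acc + q + 14)); else branch requires not ((2*q + 2*r != 0 and (15/2)*c + (7/2)*q > -41) <-> (5*c = -16 or 2*r <= c + q + 17)).
Before the if: ((2*q >= 8 -> q < 8) -> (not ((2*q + 2*r != 0 and (15/2)*acc + (7/2)*q > -37/2) <-> (5*acc = -1 or 2*r <= acc + q + 14)))) and ((not (2*q >= 8 -> q < 8)) -> (not ((2*q + 2*r != 0 and (15/2)*c + (7/2)*q > -41) <-> (5*c = -16 or 2*r <= c + q + 17))))
Before skip: ((2*q >= 8 -> q < 8) -> (not ((2*q + 2*r != 0 and (15/2)*acc + (7/2)*q > -37/2) <-> (5*acc = -1 or 2*r <= acc + q + 14)))) and ((not (2*q >= 8 -> q < 8)) -> (not ((2*q + 2*r != 0 and (15/2)*c + (7/2)*q > -41) <-> (5*c = -16 or 2*r <= c + q + 17))))
Answer: WP = ((2*q >= 8 -> q < 8) -> (not ((2*q + 2*r != 0 and (15/2)*acc + (7/2)*q > -37/2) <-> (5*acc = -1 or 2*r <= acc + q + 14)))) and ((not (2*q >= 8 -> q < 8)) -> (not ((2*q + 2*r != 0 and (15/2)*c + (7/2)*q > -41) <-> (5*c = -16 or 2*r <= c + q + 17))))


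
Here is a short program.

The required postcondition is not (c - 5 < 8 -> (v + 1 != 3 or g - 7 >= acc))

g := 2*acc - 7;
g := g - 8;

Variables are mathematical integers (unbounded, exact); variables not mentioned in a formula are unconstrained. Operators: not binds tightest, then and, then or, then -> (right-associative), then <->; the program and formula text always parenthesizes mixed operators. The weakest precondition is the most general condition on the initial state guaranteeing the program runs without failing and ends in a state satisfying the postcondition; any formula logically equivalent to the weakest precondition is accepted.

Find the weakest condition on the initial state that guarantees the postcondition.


Working backward. After the program, the postcondition not (c - 5 < 8 -> (v + 1 != 3 or g - 7 >= acc)) must hold; in canonical form it is not (c < 13 -> (v != 2 or g >= acc + 7)).
Before g := g - 8: not (c < 13 -> (v != 2 or g >= acc + 15))
Before g := 2*acc - 7: not (c < 13 -> (v != 2 or acc >= 22))
Answer: WP = not (c < 13 -> (v != 2 or acc >= 22))


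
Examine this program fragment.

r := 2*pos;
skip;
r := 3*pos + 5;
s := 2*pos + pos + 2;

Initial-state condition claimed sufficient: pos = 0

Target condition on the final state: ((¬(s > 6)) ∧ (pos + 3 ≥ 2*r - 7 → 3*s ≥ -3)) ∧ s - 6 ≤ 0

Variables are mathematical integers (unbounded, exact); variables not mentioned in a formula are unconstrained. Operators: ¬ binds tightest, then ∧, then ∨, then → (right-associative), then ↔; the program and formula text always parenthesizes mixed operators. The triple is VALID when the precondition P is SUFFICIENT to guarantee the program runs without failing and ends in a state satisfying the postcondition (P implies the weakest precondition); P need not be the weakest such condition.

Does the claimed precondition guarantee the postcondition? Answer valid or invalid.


Working backward. After the program, the postcondition ((¬(s > 6)) ∧ (pos + 3 ≥ 2*r - 7 → 3*s ≥ -3)) ∧ s - 6 ≤ 0 must hold; in canonical form it is (¬(s > 6)) ∧ (pos ≥ 2*r - 10 → 3*s ≥ -3) ∧ s ≤ 6.
Before s := 2*pos + pos + 2: (¬(3*pos > 4)) ∧ (pos ≥ 2*r - 10 → 9*pos ≥ -9) ∧ 3*pos ≤ 4
Before r := 3*pos + 5: (¬(3*pos > 4)) ∧ (5*pos ≤ 0 → 9*pos ≥ -9) ∧ 3*pos ≤ 4
Before skip: (¬(3*pos > 4)) ∧ (5*pos ≤ 0 → 9*pos ≥ -9) ∧ 3*pos ≤ 4
Before r := 2*pos: (¬(3*pos > 4)) ∧ (5*pos ≤ 0 → 9*pos ≥ -9) ∧ 3*pos ≤ 4
The weakest precondition is (¬(3*pos > 4)) ∧ (5*pos ≤ 0 → 9*pos ≥ -9) ∧ 3*pos ≤ 4.
Check whether pos = 0 implies it.
Every state satisfying the precondition satisfies the weakest precondition: the implication holds.
Answer: valid


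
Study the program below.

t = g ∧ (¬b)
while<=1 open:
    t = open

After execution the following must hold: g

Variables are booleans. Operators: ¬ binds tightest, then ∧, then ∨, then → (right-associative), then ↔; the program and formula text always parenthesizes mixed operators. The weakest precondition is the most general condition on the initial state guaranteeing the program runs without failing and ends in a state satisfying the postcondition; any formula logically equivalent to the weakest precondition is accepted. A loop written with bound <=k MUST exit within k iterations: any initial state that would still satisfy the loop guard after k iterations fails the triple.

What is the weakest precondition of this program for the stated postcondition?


Working backward. After the program, g must hold.
Before the loop (bound <=1), unroll the exhaustion recursion (WP_0 = exit-now case; WP_j = one more guarded iteration, up to j = 1):
  WP_0: (¬open) ∧ g
  WP_1: (open → ((¬open) ∧ g)) ∧ ((¬open) → g)
So before the loop: (open → ((¬open) ∧ g)) ∧ ((¬open) → g)
Before t := g ∧ (¬b): (open → ((¬open) ∧ g)) ∧ ((¬open) → g)
Answer: WP = (open → ((¬open) ∧ g)) ∧ ((¬open) → g)


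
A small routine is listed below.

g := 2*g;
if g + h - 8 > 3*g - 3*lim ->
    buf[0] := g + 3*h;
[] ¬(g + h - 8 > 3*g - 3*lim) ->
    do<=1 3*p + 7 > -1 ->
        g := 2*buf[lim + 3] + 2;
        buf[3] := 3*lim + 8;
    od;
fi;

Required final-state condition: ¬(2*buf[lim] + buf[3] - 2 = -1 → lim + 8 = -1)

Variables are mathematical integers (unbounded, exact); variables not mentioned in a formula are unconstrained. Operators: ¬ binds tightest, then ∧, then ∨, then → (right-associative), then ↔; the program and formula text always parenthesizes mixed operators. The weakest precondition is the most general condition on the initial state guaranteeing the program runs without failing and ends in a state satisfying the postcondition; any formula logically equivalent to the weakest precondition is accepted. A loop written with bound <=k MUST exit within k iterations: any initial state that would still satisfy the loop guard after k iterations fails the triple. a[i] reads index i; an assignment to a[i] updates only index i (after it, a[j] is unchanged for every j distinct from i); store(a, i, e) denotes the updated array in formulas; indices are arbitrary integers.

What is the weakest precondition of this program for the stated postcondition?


Working backward. After the program, the postcondition ¬(2*buf[lim] + buf[3] - 2 = -1 → lim + 8 = -1) must hold; in canonical form it is ¬(buf[3] + 2*buf[lim] = 1 → lim = -9).
Then branch requires ¬(buf[3] + 2*store(buf, 0, g + 3*h)[lim] = 1 → lim = -9); else branch requires (3*p > -8 → ((¬(3*p > -8)) ∧ (¬(2*store(buf, 3, 3*lim + 8)[lim] + 3*lim = -7 → lim = -9)))) ∧ ((¬(3*p > -8)) → (¬(buf[3] + 2*buf[lim] = 1 → lim = -9))).
Before the if: (h + 3*lim > 2*g + 8 → (¬(buf[3] + 2*store(buf, 0, g + 3*h)[lim] = 1 → lim = -9))) ∧ ((¬(h + 3*lim > 2*g + 8)) → ((3*p > -8 → ((¬(3*p > -8)) ∧ (¬(2*store(buf, 3, 3*lim + 8)[lim] + 3*lim = -7 → lim = -9)))) ∧ ((¬(3*p > -8)) → (¬(buf[3] + 2*buf[lim] = 1 → lim = -9)))))
Before g := 2*g: (h + 3*lim > 4*g + 8 → (¬(buf[3] + 2*store(buf, 0, 2*g + 3*h)[lim] = 1 → lim = -9))) ∧ ((¬(h + 3*lim > 4*g + 8)) → ((3*p > -8 → ((¬(3*p > -8)) ∧ (¬(2*store(buf, 3, 3*lim + 8)[lim] + 3*lim = -7 → lim = -9)))) ∧ ((¬(3*p > -8)) → (¬(buf[3] + 2*buf[lim] = 1 → lim = -9)))))
Answer: WP = (h + 3*lim > 4*g + 8 → (¬(buf[3] + 2*store(buf, 0, 2*g + 3*h)[lim] = 1 → lim = -9))) ∧ ((¬(h + 3*lim > 4*g + 8)) → ((3*p > -8 → ((¬(3*p > -8)) ∧ (¬(2*store(buf, 3, 3*lim + 8)[lim] + 3*lim = -7 → lim = -9)))) ∧ ((¬(3*p > -8)) → (¬(buf[3] + 2*buf[lim] = 1 → lim = -9)))))


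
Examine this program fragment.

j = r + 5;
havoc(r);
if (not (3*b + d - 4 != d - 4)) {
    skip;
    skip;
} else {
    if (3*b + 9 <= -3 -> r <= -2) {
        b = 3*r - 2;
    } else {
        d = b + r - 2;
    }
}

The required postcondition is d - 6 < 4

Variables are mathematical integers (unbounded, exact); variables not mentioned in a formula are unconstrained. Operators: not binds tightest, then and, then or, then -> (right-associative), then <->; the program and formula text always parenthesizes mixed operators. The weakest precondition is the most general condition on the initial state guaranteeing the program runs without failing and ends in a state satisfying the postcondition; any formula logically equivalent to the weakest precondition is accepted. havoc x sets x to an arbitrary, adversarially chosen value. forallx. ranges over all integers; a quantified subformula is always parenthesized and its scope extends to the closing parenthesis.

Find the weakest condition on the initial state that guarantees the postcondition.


Working backward. After the program, the postcondition d - 6 < 4 must hold; in canonical form it is d < 10.
Then branch requires d < 10; else branch requires ((3*b <= -12 -> r <= -2) -> d < 10) and ((not (3*b <= -12 -> r <= -2)) -> b + r < 12).
Before the if: ((not (3*b != 0)) -> d < 10) and (3*b != 0 -> (((3*b <= -12 -> r <= -2) -> d < 10) and ((not (3*b <= -12 -> r <= -2)) -> b + r < 12)))
Before havoc r: forall r_1. (((not (3*b != 0)) -> d < 10) and (3*b != 0 -> (((3*b <= -12 -> r_1 <= -2) -> d < 10) and ((not (3*b <= -12 -> r_1 <= -2)) -> b + r_1 < 12))))
Before j := r + 5: forall r_1. (((not (3*b != 0)) -> d < 10) and (3*b != 0 -> (((3*b <= -12 -> r_1 <= -2) -> d < 10) and ((not (3*b <= -12 -> r_1 <= -2)) -> b + r_1 < 12))))
Answer: WP = forall r_1. (((not (3*b != 0)) -> d < 10) and (3*b != 0 -> (((3*b <= -12 -> r_1 <= -2) -> d < 10) and ((not (3*b <= -12 -> r_1 <= -2)) -> b + r_1 < 12))))
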